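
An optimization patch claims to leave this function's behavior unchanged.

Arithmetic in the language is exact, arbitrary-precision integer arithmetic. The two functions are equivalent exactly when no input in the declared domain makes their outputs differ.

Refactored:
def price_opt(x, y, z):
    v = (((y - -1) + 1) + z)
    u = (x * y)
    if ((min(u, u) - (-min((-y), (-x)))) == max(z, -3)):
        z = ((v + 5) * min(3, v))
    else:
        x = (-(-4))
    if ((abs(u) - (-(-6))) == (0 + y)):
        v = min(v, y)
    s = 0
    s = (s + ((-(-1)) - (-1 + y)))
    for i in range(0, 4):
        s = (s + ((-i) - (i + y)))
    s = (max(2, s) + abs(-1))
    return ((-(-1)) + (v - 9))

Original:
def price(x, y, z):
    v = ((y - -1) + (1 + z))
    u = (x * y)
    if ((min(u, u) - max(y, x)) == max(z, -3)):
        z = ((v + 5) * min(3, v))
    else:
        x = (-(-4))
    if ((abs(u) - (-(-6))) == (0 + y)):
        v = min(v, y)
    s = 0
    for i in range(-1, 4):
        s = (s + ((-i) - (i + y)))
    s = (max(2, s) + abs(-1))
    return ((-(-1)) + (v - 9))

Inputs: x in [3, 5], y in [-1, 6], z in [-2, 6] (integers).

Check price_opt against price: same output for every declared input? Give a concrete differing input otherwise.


Reading the diff, among the changes: arithmetic usage differs; also statement counts differ; also min/max/abs usage differs; also constant usage differs; also loop structure differs.
As a probe, take x=4, y=4, z=3: price runs v = 9; u = 16; ((min(u, u) - max(y, x)) == max(z, -3)) -> false; x = 4; ((abs(u) - (-(-6))) == (0 + y)) -> false; s = 0; [i=-1]; s = -2; [i=0]; s = -6; [i=1]; s = -12; [i=2]; s = -20; [i=3]; s = -30; s = 3; return 1; price_opt runs v = 9; u = 16; ((min(u, u) - (-min((-y), (-x)))) == max(z, -3)) -> false; x = 4; ((abs(u) - (-(-6))) == (0 + y)) -> false; s = 0; s = -2; [i=0]; s = -6; [i=1]; s = -12; [i=2]; s = -20; [i=3]; s = -30; s = 3; return 1; both end at 1.
Every one of the 216 inputs gives matching results.
verdict: equivalent


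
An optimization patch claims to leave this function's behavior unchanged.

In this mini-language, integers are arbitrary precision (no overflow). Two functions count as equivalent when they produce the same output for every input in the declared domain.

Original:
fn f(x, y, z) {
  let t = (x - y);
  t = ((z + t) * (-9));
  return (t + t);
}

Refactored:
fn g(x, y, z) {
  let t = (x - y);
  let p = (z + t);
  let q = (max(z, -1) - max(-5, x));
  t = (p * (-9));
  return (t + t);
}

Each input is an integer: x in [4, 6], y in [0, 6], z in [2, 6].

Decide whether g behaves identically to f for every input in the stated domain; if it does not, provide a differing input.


The suspicious-looking change has no observable effect anywhere in the declared ranges.
As a probe, take x=6, y=0, z=4: f runs t becomes 6; next t becomes -90; next final value -180; g runs t becomes 6; next p becomes 10; next q becomes -2; next t becomes -90; next final value -180; both end at -180.
An exhaustive pass over the 105 declared inputs shows identical outputs.
verdict: equivalent


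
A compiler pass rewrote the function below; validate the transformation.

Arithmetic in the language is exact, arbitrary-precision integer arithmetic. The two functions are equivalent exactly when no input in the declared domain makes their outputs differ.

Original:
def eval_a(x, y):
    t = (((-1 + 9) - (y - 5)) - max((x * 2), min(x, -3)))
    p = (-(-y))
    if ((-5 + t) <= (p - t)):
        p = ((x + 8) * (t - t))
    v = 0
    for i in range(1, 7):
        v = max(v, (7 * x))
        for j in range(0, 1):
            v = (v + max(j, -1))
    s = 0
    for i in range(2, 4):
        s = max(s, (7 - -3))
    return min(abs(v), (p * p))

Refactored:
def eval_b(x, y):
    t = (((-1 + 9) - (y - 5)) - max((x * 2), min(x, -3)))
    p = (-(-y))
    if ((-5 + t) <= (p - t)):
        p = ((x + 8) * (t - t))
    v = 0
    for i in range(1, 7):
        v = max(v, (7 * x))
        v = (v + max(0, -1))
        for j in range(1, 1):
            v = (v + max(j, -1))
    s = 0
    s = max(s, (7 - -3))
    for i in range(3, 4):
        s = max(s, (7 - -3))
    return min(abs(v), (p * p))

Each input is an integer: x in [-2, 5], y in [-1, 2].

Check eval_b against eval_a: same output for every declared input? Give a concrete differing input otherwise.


Although constant usage differs, loop structure differs, min/max/abs usage differs, arithmetic usage differs, statement counts differ, 32/32 inputs agree.
verdict: equivalent


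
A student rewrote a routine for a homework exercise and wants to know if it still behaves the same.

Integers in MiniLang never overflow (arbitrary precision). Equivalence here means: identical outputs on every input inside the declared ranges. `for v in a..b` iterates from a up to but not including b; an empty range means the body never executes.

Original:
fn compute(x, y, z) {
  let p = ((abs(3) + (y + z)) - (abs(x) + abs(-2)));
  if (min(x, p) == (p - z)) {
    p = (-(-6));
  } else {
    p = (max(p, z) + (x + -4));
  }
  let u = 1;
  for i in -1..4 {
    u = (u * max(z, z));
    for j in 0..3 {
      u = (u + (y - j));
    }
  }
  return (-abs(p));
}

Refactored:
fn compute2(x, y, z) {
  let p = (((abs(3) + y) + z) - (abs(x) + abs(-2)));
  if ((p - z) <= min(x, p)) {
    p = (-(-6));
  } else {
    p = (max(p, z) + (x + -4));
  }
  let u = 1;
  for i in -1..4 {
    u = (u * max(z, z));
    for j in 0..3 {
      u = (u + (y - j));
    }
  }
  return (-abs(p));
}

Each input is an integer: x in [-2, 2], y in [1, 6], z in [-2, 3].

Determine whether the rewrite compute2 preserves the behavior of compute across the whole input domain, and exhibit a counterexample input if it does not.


Evaluate both at x=2, y=1, z=1.
compute: p=1, then (min(x, p) == (p - z)) is false, then p=-1, then u=1, then (i=-1), then u=1, then (j=0), then u=2, then (j=1), then u=2, then (j=2), then u=1, then (i=0), then u=1, then (j=0), then u=2, then (j=1), then u=2, then (j=2), then u=1, then (i=1), then u=1, then (j=0), then u=2, then (j=1), then u=2, then (j=2), then u=1, then (i=2), then u=1, then (j=0), then u=2, then (j=1), then u=2, then (j=2), then u=1, then (i=3), then u=1, then (j=0), then u=2, then (j=1), then u=2, then (j=2), then u=1, then returns -1
compute2: p=1, then ((p - z) <= min(x, p)) is true, then p=6, then u=1, then (i=-1), then u=1, then (j=0), then u=2, then (j=1), then u=2, then (j=2), then u=1, then (i=0), then u=1, then (j=0), then u=2, then (j=1), then u=2, then (j=2), then u=1, then (i=1), then u=1, then (j=0), then u=2, then (j=1), then u=2, then (j=2), then u=1, then (i=2), then u=1, then (j=0), then u=2, then (j=1), then u=2, then (j=2), then u=1, then (i=3), then u=1, then (j=0), then u=2, then (j=1), then u=2, then (j=2), then u=1, then returns -6
-1 and -6 differ, so these are not the same function on this domain.
verdict: not equivalent; witness: x=2, y=1, z=1


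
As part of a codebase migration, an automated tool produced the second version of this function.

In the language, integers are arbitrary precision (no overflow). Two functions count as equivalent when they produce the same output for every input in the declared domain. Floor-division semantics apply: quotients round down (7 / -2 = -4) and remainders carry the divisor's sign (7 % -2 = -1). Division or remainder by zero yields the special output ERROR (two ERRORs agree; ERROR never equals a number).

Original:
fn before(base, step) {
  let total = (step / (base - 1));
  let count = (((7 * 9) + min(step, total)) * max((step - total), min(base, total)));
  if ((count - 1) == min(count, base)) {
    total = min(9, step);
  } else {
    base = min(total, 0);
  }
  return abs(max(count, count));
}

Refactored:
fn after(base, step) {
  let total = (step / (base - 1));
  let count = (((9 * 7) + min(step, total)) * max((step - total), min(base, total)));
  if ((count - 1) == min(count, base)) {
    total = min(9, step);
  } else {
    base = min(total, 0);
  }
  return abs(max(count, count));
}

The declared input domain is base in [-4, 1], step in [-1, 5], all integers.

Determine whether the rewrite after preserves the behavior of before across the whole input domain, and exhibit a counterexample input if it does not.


Comparing the listings, the differences include: same computation, different form.
Spot check at base=-1, step=1 — before: total := -1 | count := 124 | ((count - 1) == min(count, base)): false | base := -1 | result 124. after: total := -1 | count := 124 | ((count - 1) == min(count, base)): false | base := -1 | result 124. Both give 124.
Checked all 42 inputs in the declared domain: the outputs agree on every one.
verdict: equivalent


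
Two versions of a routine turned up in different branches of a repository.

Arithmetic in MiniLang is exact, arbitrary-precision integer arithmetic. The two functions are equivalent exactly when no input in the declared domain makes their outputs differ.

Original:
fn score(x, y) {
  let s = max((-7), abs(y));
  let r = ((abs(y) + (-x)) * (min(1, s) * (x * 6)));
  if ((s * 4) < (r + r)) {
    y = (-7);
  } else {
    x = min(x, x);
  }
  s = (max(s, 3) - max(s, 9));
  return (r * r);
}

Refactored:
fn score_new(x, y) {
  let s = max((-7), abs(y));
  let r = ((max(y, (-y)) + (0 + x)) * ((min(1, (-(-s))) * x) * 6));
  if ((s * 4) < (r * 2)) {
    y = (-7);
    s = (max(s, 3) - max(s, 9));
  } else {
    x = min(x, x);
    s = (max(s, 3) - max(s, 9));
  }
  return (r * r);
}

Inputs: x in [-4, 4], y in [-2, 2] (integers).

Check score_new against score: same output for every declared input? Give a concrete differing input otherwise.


Consider the input x=-4, y=-2.
score: s := 2 | r := -144 | ((s * 4) < (r + r)): false | x := -4 | s := -6 | result 20736
score_new: s := 2 | r := 48 | ((s * 4) < (r * 2)): true | y := -7 | s := -6 | result 2304
20736 != 2304, so the rewrite changes behavior.
verdict: not equivalent; witness: x=-4, y=-2


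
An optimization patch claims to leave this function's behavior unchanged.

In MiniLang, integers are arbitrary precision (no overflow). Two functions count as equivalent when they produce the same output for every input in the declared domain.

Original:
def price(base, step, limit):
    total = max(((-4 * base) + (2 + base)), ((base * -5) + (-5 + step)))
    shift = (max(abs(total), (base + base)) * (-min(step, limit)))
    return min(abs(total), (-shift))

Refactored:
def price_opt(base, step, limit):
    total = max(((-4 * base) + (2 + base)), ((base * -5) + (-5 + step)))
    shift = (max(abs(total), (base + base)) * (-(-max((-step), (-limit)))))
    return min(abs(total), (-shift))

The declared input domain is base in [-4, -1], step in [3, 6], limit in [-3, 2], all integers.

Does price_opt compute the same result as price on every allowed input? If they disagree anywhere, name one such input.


Equivalent — the differences include min/max/abs usage differs, yet no declared input distinguishes the two.
As a probe, take base=-4, step=3, limit=-2: price runs total := 18 | shift := 36 | result -36; price_opt runs total := 18 | shift := 36 | result -36; both end at -36.
Checked all 96 inputs in the declared domain: the outputs agree on every one.
verdict: equivalent


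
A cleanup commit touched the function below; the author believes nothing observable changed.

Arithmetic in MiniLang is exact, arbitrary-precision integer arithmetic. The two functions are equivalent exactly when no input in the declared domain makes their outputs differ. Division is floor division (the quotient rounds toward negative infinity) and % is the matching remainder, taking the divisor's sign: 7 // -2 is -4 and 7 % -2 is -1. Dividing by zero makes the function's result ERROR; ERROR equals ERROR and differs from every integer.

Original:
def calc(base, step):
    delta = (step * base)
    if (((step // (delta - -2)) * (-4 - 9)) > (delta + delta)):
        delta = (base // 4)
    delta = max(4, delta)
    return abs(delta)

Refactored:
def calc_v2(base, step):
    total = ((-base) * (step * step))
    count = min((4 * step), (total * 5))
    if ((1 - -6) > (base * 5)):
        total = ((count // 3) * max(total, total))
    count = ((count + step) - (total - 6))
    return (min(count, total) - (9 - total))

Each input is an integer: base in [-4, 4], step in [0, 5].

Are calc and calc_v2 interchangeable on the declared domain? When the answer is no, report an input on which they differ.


At base=-4, step=0: calc gives 4, calc_v2 gives -9.
verdict: not equivalent; witness: base=-4, step=0


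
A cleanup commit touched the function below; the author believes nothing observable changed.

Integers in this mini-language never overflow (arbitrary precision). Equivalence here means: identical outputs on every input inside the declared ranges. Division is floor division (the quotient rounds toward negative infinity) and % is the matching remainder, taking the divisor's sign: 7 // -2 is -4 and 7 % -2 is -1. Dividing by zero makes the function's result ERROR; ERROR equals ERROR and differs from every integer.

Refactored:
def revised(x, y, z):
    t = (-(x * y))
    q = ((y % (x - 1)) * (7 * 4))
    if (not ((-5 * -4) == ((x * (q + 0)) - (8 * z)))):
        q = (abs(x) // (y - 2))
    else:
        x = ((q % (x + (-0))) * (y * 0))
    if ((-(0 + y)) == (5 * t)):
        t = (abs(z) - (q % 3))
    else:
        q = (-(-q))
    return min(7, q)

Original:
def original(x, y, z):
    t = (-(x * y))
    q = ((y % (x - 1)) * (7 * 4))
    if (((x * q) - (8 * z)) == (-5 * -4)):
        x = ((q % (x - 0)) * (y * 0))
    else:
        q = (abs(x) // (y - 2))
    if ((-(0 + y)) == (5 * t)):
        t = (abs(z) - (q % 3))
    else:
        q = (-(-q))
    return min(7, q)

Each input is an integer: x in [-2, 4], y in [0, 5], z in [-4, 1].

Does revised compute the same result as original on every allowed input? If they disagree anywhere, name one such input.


The two are interchangeable: constant usage differs; also boolean connective usage differs; also arithmetic usage differs, and every declared input agrees.
As a probe, take x=1, y=4, z=-4: original runs t becomes -4; next hits division by zero so the output is ERROR; revised runs t becomes -4; next hits division by zero so the output is ERROR; both end at ERROR.
Every one of the 252 inputs gives matching results.
verdict: equivalent


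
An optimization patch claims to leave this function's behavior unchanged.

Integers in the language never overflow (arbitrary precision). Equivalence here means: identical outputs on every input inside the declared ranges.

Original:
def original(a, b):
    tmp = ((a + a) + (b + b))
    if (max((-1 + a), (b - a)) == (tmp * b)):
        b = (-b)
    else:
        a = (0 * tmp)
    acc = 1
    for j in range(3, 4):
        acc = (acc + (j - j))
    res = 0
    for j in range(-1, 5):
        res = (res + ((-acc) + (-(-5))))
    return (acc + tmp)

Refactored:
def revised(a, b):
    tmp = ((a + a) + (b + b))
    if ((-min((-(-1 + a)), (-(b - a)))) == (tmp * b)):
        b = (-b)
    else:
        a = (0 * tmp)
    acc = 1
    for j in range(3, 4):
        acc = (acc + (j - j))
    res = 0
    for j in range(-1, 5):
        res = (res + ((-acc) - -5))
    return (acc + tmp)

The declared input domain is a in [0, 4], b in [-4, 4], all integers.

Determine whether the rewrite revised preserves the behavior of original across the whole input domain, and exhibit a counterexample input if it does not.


Changes here: arithmetic usage differs, and min/max/abs usage differs; the full 45-point sweep finds no disagreement.
verdict: equivalent


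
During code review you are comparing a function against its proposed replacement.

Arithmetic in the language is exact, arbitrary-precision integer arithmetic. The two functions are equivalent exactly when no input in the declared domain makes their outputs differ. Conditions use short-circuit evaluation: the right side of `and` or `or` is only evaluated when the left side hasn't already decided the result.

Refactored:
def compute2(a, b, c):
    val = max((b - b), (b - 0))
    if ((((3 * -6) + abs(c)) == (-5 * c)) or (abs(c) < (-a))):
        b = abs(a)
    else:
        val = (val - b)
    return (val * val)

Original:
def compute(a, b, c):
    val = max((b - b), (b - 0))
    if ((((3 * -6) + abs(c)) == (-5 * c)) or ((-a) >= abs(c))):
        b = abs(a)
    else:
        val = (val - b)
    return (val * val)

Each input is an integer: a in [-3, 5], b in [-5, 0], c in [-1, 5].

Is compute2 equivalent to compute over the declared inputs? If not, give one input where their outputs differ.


Try a=-2, b=-5, c=2.
compute: val becomes 0; next ((((3 * -6) + abs(c)) == (-5 * c)) or ((-a) >= abs(c))) evaluates to true; next b becomes 2; next final value 0
compute2: val becomes 0; next ((((3 * -6) + abs(c)) == (-5 * c)) or (abs(c) < (-a))) evaluates to false; next val becomes 5; next final value 25
0 != 25, so the rewrite changes behavior.
verdict: not equivalent; witness: a=-2, b=-5, c=2


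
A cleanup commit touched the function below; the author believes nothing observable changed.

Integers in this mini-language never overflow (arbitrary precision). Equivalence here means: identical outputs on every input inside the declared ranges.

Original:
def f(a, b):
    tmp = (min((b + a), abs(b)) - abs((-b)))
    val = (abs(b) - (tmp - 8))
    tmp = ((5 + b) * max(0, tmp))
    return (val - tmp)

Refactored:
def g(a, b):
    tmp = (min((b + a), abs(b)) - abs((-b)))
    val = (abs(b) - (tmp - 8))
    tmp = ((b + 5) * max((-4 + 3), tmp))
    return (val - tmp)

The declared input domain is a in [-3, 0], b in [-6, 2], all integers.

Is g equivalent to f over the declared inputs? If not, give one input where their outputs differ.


These are not equivalent — on a=-3, b=-6 the outputs split (29 vs 28).
f: tmp := -15 | val := 29 | tmp := 0 | result 29
g: tmp := -15 | val := 29 | tmp := 1 | result 28
verdict: not equivalent; witness: a=-3, b=-6


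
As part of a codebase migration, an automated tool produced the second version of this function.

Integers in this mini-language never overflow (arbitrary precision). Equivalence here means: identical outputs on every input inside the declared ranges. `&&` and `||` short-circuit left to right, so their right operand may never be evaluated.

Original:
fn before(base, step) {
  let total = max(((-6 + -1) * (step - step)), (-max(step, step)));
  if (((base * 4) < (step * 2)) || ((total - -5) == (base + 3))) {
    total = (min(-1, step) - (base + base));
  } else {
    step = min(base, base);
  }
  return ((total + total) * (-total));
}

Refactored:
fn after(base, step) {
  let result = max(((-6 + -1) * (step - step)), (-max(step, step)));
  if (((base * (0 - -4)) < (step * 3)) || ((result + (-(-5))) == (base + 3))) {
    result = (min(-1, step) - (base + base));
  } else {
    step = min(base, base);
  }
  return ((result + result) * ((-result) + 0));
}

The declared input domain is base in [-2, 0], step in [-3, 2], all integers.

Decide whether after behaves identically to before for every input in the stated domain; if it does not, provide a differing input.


Not equivalent: base=-2, step=-3 separates them (-2 vs -18).
before: total becomes 3; next (((base * 4) < (step * 2)) || ((total - -5) == (base + 3))) evaluates to true; next total becomes 1; next final value -2
after: result becomes 3; next (((base * (0 - -4)) < (step * 3)) || ((result + (-(-5))) == (base + 3))) evaluates to false; next step becomes -2; next final value -18
verdict: not equivalent; witness: base=-2, step=-3


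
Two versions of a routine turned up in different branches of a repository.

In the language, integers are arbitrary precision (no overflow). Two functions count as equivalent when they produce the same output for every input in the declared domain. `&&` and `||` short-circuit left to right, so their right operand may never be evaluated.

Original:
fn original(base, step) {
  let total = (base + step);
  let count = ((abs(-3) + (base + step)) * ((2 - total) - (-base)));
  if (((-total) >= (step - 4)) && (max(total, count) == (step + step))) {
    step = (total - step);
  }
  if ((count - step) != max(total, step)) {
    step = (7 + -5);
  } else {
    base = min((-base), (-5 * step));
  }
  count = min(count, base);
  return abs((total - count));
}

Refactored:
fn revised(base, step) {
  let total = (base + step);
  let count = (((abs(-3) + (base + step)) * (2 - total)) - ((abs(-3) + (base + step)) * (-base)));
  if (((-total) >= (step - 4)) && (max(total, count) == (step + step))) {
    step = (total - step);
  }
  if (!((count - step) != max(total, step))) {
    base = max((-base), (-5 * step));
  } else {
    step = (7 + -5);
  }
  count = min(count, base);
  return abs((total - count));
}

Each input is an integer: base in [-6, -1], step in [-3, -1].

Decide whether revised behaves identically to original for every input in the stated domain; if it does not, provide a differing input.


Equivalent. The edit looks behavioral (`min((-base), (-5 * step))` became `max((-base), (-5 * step))`), but over these ranges it never changes the outcome.
Checked all 18 inputs in the declared domain: the outputs agree on every one.
One worked example (base=-5, step=-1) — original: total := -6 | count := -9 | (((-total) >= (step - 4)) && (max(total, count) == (step + step))): false | ((count - step) != max(total, step)): true | step := 2 | count := -9 | result 3; revised: total := -6 | count := -9 | (((-total) >= (step - 4)) && (max(total, count) == (step + step))): false | (!((count - step) != max(total, step))): false | step := 2 | count := -9 | result 3; agreement on 3.
verdict: equivalent


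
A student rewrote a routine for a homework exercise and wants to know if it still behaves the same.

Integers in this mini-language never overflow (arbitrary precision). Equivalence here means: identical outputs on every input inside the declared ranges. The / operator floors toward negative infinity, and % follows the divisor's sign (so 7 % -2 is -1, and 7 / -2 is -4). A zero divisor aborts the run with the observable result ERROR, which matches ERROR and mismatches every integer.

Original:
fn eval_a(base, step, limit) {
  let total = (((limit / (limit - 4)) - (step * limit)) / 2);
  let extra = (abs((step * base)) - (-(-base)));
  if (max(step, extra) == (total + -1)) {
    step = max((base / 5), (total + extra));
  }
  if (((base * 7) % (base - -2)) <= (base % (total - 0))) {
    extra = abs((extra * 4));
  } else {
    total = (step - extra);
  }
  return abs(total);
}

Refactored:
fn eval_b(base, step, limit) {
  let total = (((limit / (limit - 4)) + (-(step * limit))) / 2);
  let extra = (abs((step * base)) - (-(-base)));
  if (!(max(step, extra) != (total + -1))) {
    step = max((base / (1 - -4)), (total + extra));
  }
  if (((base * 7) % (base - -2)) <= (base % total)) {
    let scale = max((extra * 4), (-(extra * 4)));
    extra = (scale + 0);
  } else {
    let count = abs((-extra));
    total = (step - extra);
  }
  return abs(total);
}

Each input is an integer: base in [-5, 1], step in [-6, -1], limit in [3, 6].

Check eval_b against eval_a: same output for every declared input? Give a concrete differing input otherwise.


Behavior is preserved: although statement counts differ, plus arithmetic usage differs, plus constant usage differs, plus local variable names differ, plus comparison usage differs, plus boolean connective usage differs, plus min/max/abs usage differs, the outputs never diverge.
Tracing base=-2, step=-5, limit=5: eval_a: total = 15; extra = 12; (max(step, extra) == (total + -1)) -> false; division by zero -> ERROR | eval_b: total = 15; extra = 12; (!(max(step, extra) != (total + -1))) -> false; division by zero -> ERROR — matching result ERROR.
Checked all 168 inputs in the declared domain: the outputs agree on every one.
verdict: equivalent


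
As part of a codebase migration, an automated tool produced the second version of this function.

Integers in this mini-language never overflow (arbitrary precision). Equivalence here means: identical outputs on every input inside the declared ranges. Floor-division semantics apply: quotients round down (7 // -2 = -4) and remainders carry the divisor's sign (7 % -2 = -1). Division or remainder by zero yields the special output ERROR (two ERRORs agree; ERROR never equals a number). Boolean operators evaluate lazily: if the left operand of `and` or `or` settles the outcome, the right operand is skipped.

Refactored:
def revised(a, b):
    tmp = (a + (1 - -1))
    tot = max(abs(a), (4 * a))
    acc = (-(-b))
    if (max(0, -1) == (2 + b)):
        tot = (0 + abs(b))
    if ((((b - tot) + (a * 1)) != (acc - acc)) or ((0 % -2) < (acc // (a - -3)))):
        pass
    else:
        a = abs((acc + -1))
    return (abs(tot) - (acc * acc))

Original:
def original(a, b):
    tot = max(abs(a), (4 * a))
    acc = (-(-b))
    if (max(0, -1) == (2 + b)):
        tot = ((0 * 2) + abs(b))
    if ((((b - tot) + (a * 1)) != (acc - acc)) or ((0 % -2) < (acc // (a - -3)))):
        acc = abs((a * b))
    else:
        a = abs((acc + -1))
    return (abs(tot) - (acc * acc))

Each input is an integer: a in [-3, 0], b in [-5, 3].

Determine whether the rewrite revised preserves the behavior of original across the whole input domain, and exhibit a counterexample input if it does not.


Not equivalent: a=-3, b=-5 separates them (-222 vs -22).
original: tot becomes 3; next acc becomes -5; next (max(0, -1) == (2 + b)) evaluates to false; next ((((b - tot) + (a * 1)) != (acc - acc)) or ((0 % -2) < (acc // (a - -3)))) evaluates to true; next acc becomes 15; next final value -222
revised: tmp becomes -1; next tot becomes 3; next acc becomes -5; next (max(0, -1) == (2 + b)) evaluates to false; next ((((b - tot) + (a * 1)) != (acc - acc)) or ((0 % -2) < (acc // (a - -3)))) evaluates to true; next final value -22
verdict: not equivalent; witness: a=-3, b=-5


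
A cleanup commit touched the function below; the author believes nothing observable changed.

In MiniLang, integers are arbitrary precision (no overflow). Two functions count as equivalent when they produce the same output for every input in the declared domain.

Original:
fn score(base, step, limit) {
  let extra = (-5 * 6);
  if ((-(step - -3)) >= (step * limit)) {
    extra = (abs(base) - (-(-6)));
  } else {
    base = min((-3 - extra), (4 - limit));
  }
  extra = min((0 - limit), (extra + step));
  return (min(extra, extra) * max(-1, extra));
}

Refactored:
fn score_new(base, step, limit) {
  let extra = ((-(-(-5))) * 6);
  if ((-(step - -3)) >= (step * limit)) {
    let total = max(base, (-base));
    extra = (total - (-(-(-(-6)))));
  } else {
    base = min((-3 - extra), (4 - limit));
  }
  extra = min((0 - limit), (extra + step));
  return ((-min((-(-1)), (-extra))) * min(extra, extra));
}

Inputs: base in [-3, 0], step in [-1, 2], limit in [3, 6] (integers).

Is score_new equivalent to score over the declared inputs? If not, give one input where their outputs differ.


Equivalent — the differences include min/max/abs usage differs; also local variable names differ; also statement counts differ, yet no declared input distinguishes the two.
Spot check at base=-2, step=1, limit=4 — score: extra = -30; ((-(step - -3)) >= (step * limit)) -> false; base = 0; extra = -29; return 29. score_new: extra = -30; ((-(step - -3)) >= (step * limit)) -> false; base = 0; extra = -29; return 29. Both give 29.
Across all 64 domain points the two functions coincide.
verdict: equivalent


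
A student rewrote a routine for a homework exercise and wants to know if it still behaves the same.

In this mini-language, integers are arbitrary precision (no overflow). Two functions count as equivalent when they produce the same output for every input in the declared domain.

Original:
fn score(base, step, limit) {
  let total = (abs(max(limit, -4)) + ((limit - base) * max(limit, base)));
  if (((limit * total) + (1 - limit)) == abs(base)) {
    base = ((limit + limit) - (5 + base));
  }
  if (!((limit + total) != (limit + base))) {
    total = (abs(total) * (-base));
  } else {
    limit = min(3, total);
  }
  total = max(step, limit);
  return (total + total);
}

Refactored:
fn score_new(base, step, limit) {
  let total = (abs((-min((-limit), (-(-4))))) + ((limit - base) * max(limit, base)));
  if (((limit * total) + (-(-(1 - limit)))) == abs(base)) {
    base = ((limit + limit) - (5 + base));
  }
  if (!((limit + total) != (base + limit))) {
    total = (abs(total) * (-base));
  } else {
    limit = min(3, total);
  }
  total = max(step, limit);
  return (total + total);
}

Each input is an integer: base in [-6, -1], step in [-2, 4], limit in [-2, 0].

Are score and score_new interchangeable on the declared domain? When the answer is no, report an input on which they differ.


Reading the diff, among the changes: min/max/abs usage differs.
One worked example (base=-6, step=2, limit=0) — score: total := 0 | (((limit * total) + (1 - limit)) == abs(base)): false | (!((limit + total) != (limit + base))): false | limit := 0 | total := 2 | result 4; score_new: total := 0 | (((limit * total) + (-(-(1 - limit)))) == abs(base)): false | (!((limit + total) != (base + limit))): false | limit := 0 | total := 2 | result 4; agreement on 4.
Every one of the 126 inputs gives matching results.
verdict: equivalent


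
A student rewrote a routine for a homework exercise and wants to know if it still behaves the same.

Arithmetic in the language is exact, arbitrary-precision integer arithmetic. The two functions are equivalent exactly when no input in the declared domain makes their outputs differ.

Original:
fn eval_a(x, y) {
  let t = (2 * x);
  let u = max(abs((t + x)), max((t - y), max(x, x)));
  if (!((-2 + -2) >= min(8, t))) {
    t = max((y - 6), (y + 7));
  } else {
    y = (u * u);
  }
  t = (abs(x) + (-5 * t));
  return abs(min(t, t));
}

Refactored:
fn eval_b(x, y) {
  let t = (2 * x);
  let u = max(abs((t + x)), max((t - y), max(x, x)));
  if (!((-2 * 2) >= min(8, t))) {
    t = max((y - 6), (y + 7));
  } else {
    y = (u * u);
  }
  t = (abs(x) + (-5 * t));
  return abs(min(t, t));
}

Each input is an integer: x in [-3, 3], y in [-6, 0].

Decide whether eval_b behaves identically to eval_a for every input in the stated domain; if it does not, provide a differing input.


This is a faithful refactor — constant usage differs, arithmetic usage differs, but the computed results match everywhere.
As a probe, take x=-3, y=-4: eval_a runs t = -6; u = 9; (!((-2 + -2) >= min(8, t))) -> false; y = 81; t = 33; return 33; eval_b runs t = -6; u = 9; (!((-2 * 2) >= min(8, t))) -> false; y = 81; t = 33; return 33; both end at 33.
Sweeping the whole domain (49 inputs) finds no disagreement.
verdict: equivalent


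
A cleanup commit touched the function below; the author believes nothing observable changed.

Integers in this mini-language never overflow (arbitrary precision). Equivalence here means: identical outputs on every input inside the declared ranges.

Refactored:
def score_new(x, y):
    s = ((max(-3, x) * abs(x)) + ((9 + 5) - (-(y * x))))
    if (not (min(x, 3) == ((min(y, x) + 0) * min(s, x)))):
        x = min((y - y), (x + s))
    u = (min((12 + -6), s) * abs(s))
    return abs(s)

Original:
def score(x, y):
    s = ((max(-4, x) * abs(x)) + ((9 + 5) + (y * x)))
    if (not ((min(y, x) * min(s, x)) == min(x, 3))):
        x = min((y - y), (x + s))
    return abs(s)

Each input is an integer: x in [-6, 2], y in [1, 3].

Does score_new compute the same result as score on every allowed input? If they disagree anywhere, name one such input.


These are not equivalent — on x=-6, y=1 the outputs split (16 vs 10).
score: s := -16 | (not ((min(y, x) * min(s, x)) == min(x, 3))): true | x := -22 | result 16
score_new: s := -10 | (not (min(x, 3) == ((min(y, x) + 0) * min(s, x)))): true | x := -16 | u := -100 | result 10
verdict: not equivalent; witness: x=-6, y=1


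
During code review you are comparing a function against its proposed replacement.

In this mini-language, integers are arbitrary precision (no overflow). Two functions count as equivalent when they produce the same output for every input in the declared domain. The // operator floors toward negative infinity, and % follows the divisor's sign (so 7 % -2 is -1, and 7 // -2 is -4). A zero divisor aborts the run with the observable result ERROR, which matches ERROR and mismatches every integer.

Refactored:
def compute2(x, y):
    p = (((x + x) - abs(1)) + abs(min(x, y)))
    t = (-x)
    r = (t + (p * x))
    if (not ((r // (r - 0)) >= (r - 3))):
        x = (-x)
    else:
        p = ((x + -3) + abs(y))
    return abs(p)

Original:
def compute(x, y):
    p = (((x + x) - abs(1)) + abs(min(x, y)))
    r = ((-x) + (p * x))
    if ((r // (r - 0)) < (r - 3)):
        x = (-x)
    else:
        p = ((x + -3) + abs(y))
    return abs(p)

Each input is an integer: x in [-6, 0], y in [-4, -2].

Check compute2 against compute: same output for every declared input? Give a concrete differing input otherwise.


Comparing the listings, the differences include: local variable names differ, plus statement counts differ, plus boolean connective usage differs, plus comparison usage differs.
As a probe, take x=-1, y=-3: compute runs p = 0; r = 1; ((r // (r - 0)) < (r - 3)) -> false; p = -1; return 1; compute2 runs p = 0; t = 1; r = 1; (not ((r // (r - 0)) >= (r - 3))) -> false; p = -1; return 1; both end at 1.
An exhaustive pass over the 21 declared inputs shows identical outputs.
verdict: equivalent


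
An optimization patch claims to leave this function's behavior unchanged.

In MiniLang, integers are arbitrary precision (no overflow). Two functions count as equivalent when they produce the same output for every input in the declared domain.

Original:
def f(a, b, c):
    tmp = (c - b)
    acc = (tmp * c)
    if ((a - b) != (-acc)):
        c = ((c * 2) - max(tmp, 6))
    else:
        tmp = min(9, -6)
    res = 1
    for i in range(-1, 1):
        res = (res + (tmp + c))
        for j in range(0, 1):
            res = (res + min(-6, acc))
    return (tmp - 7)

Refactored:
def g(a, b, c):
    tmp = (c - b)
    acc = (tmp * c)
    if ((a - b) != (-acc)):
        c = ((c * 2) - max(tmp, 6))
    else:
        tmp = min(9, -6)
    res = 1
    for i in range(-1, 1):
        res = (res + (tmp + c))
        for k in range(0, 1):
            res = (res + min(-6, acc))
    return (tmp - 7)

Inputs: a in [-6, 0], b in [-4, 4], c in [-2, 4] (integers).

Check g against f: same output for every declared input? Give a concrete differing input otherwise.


The two are interchangeable: local variable names differ, and every declared input agrees.
As a probe, take a=-2, b=-3, c=3: f runs tmp=6, then acc=18, then ((a - b) != (-acc)) is true, then c=0, then res=1, then (i=-1), then res=7, then (j=0), then res=1, then (i=0), then res=7, then (j=0), then res=1, then returns -1; g runs tmp=6, then acc=18, then ((a - b) != (-acc)) is true, then c=0, then res=1, then (i=-1), then res=7, then (k=0), then res=1, then (i=0), then res=7, then (k=0), then res=1, then returns -1; both end at -1.
Sweeping the whole domain (441 inputs) finds no disagreement.
verdict: equivalent


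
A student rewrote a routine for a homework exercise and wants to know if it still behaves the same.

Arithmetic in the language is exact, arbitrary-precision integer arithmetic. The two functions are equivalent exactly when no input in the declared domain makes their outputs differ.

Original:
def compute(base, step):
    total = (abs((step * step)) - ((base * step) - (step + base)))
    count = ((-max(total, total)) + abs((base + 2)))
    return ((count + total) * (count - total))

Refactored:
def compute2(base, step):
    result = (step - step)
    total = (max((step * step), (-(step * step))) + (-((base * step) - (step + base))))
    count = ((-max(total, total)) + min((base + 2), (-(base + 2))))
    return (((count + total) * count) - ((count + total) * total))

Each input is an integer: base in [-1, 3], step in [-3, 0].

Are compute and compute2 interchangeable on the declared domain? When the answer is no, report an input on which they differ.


Consider the input base=-1, step=-3.
compute: total := 2 | count := -1 | result -3
compute2: result := 0 | total := 2 | count := -3 | result 5
-3 against 5: the behavior changed.
verdict: not equivalent; witness: base=-1, step=-3


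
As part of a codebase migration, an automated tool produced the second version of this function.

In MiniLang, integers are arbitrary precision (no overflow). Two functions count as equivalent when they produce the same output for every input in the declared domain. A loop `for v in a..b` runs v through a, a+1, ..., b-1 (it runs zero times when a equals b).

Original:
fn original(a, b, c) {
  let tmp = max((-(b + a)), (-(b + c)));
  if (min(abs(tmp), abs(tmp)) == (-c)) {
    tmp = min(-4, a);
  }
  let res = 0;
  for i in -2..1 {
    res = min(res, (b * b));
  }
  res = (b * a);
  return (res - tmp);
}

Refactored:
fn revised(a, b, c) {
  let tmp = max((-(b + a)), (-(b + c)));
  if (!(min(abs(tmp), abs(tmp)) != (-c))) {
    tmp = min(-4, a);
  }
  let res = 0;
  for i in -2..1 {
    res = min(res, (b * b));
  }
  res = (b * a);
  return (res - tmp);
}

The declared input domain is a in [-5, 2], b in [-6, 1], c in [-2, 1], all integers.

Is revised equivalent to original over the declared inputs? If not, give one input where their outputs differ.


This is a faithful refactor — comparison usage differs; and boolean connective usage differs, but the computed results match everywhere.
Tracing a=-4, b=-5, c=0: original: tmp becomes 9; next (min(abs(tmp), abs(tmp)) == (-c)) evaluates to false; next res becomes 0; next at i=-2:; next res becomes 0; next at i=-1:; next res becomes 0; next at i=0:; next res becomes 0; next res becomes 20; next final value 11 | revised: tmp becomes 9; next (!(min(abs(tmp), abs(tmp)) != (-c))) evaluates to false; next res becomes 0; next at i=-2:; next res becomes 0; next at i=-1:; next res becomes 0; next at i=0:; next res becomes 0; next res becomes 20; next final value 11 — matching result 11.
Every one of the 256 inputs gives matching results.
verdict: equivalent


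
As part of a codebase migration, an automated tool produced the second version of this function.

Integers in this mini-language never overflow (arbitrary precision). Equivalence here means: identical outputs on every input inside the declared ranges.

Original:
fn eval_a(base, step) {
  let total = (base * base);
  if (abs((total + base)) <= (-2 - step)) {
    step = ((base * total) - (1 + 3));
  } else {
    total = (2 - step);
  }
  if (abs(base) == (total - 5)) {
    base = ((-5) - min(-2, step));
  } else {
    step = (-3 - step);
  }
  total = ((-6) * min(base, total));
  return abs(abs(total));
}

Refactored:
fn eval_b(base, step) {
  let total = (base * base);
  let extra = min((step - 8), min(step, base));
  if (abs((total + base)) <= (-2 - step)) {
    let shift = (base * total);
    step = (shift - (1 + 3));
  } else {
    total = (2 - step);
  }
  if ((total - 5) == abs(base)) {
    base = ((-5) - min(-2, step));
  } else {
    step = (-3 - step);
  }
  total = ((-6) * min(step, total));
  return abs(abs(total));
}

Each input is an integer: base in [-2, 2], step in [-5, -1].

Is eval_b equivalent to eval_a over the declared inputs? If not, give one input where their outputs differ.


Not equivalent: base=-2, step=-5 separates them (12 vs 24).
eval_a: total := 4 | (abs((total + base)) <= (-2 - step)): true | step := -12 | (abs(base) == (total - 5)): false | step := 9 | total := 12 | result 12
eval_b: total := 4 | extra := -13 | (abs((total + base)) <= (-2 - step)): true | shift := -8 | step := -12 | ((total - 5) == abs(base)): false | step := 9 | total := -24 | result 24
verdict: not equivalent; witness: base=-2, step=-5


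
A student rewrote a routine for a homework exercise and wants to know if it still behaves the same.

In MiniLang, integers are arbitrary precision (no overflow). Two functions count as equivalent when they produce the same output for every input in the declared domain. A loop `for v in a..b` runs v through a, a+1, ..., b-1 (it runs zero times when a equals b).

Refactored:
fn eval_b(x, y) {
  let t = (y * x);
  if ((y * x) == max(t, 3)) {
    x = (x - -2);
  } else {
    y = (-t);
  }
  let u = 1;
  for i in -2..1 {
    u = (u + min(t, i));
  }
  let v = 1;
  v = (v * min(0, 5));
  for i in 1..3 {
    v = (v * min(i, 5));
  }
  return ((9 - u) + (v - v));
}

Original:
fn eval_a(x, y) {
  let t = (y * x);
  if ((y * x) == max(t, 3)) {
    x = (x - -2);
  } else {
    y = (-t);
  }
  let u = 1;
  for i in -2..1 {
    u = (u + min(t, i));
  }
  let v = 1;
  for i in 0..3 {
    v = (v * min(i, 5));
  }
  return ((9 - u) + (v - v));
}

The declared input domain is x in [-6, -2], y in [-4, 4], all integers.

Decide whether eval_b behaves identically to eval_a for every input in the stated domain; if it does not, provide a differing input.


Equivalent — the differences include arithmetic usage differs; and loop structure differs; and statement counts differ; and constant usage differs; and min/max/abs usage differs, yet no declared input distinguishes the two.
Spot check at x=-4, y=3 — eval_a: t = -12; ((y * x) == max(t, 3)) -> false; y = 12; u = 1; [i=-2]; u = -11; [i=-1]; u = -23; [i=0]; u = -35; v = 1; [i=0]; v = 0; [i=1]; v = 0; [i=2]; v = 0; return 44. eval_b: t = -12; ((y * x) == max(t, 3)) -> false; y = 12; u = 1; [i=-2]; u = -11; [i=-1]; u = -23; [i=0]; u = -35; v = 1; v = 0; [i=1]; v = 0; [i=2]; v = 0; return 44. Both give 44.
Checked all 45 inputs in the declared domain: the outputs agree on every one.
verdict: equivalent
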